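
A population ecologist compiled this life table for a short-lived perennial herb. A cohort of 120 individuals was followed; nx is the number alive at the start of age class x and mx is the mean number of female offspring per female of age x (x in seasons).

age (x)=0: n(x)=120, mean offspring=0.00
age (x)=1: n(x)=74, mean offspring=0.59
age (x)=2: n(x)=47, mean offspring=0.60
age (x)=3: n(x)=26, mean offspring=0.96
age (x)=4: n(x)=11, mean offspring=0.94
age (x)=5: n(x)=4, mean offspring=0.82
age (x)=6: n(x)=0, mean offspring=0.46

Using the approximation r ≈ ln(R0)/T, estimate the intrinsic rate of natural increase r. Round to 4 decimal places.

-0.0394

lx = nx/n0 = nx/120: 1, 0.61667…, 0.39167…, 0.21667…, 0.09167…, 0.03333…, 0
R0 = Σ lx·mx = 0 + 0.36383… + 0.235… + 0.208… + 0.08617… + 0.02733… + 0 = 0.920333…
Σ x·lx·mx = 1.939167…; T = 1.939167…/0.920333… = 2.10703…
r ≈ ln(R0)/T = ln(0.920333…)/2.10703… = -0.039401… → -0.0394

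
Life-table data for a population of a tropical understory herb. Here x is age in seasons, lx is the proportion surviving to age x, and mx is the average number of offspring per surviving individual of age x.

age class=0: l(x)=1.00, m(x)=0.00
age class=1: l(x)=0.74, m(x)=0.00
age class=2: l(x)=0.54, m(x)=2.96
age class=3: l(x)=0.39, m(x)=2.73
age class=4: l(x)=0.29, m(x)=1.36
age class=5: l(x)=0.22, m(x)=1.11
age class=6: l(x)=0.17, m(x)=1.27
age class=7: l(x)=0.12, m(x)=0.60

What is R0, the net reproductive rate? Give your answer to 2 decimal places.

3.59

lx·mx by age: 0, 0, 1.5984, 1.0647, 0.3944, 0.2442, 0.2159, 0.072
R0 = Σ lx·mx = 3.5896 → 3.59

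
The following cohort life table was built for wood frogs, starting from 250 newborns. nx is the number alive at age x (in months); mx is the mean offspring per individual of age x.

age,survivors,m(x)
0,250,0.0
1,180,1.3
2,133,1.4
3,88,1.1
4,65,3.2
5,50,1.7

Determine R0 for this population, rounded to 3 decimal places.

3.240

lx = nx/n0 = nx/250: 1, 0.72, 0.532, 0.352, 0.26, 0.2
lx·mx by age: 0, 0.936, 0.7448, 0.3872, 0.832, 0.34
R0 = Σ lx·mx = 3.24 → 3.240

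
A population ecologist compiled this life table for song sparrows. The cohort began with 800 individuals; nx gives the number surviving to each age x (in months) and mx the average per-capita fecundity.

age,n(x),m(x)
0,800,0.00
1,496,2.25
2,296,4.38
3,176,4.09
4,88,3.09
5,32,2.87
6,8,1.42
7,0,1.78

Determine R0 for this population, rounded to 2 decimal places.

lx = nx/n0 = nx/800: 1, 0.62, 0.37, 0.22, 0.11, 0.04, 0.01, 0
lx·mx by age: 0, 1.395, 1.6206, 0.8998, 0.3399, 0.1148, 0.0142, 0
R0 = Σ lx·mx = 4.3843 → 4.38

4.38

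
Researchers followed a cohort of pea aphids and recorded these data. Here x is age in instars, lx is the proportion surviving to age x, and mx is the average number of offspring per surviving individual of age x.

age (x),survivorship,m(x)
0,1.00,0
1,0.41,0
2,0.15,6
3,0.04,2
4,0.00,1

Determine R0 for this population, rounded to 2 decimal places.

0.98

lx·mx by age: 0, 0, 0.9, 0.08, 0
R0 = Σ lx·mx = 0.98 → 0.98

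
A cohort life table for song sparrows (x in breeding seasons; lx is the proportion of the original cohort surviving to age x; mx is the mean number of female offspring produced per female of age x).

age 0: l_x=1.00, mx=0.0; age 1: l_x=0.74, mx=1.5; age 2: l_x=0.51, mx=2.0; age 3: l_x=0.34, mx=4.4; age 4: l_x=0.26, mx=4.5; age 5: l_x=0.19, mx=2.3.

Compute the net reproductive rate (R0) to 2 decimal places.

5.23

lx·mx by age: 0, 1.11, 1.02, 1.496, 1.17, 0.437
R0 = Σ lx·mx = 5.233 → 5.23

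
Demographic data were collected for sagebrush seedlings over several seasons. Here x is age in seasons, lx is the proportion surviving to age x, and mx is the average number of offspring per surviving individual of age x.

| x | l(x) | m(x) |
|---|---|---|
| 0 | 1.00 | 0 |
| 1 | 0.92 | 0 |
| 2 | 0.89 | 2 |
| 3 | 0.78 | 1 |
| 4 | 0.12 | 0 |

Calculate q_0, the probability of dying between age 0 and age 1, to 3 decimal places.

0.080

q_0 = (l_0 − l_1) / l_0 = (1 − 0.92) / 1
     = 0.08 / 1 = 0.08 → 0.080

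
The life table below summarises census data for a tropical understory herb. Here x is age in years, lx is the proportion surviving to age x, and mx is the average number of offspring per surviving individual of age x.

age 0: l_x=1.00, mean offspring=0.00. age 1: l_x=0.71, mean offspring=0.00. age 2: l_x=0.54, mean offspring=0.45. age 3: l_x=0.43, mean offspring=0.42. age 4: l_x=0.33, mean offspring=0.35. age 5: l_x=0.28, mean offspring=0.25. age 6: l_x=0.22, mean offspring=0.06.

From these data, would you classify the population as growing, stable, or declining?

R0 = Σ lx·mx = 0 + 0 + 0.243 + 0.1806 + 0.1155 + 0.07 + 0.0132 = 0.6223
R0 < 1, so the population is declining.

declining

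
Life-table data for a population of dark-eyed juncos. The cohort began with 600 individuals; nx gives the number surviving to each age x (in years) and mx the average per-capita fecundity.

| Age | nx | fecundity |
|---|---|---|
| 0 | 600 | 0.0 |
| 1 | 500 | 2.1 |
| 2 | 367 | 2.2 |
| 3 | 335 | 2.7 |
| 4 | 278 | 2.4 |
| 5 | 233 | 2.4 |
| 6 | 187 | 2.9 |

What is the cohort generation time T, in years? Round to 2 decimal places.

3.11

lx = nx/n0 = nx/600: 1, 0.83333…, 0.61167…, 0.55833…, 0.46333…, 0.38833…, 0.31167…
lx·mx: 0, 1.75…, 1.345667…, 1.5075…, 1.112…, 0.932…, 0.903833… → R0 = 7.551…
x·lx·mx: 0, 1.75…, 2.691333…, 4.5225…, 4.448…, 4.66…, 5.423… → Σ = 23.494833…
T = 23.494833… / 7.551… = 3.111486… → 3.11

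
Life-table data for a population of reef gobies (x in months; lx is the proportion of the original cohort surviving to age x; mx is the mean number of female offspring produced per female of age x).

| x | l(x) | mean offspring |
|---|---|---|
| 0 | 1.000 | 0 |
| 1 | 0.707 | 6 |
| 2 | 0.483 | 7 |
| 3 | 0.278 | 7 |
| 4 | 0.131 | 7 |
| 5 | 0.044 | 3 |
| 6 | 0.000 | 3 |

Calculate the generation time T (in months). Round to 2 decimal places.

lx·mx: 0, 4.242, 3.381, 1.946, 0.917, 0.132, 0 → R0 = 10.618
x·lx·mx: 0, 4.242, 6.762, 5.838, 3.668, 0.66, 0 → Σ = 21.17
T = 21.17 / 10.618 = 1.993784… → 1.99

1.99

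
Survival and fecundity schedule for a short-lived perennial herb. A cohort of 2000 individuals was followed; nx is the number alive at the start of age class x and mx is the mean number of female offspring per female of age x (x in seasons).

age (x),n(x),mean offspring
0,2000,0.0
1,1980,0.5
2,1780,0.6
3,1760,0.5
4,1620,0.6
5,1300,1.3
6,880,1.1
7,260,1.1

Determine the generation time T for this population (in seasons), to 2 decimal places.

lx = nx/n0 = nx/2000: 1, 0.99, 0.89, 0.88, 0.81, 0.65, 0.44, 0.13
lx·mx: 0, 0.495, 0.534, 0.44, 0.486, 0.845, 0.484, 0.143 → R0 = 3.427
x·lx·mx: 0, 0.495, 1.068, 1.32, 1.944, 4.225, 2.904, 1.001 → Σ = 12.957
T = 12.957 / 3.427 = 3.780858… → 3.78

3.78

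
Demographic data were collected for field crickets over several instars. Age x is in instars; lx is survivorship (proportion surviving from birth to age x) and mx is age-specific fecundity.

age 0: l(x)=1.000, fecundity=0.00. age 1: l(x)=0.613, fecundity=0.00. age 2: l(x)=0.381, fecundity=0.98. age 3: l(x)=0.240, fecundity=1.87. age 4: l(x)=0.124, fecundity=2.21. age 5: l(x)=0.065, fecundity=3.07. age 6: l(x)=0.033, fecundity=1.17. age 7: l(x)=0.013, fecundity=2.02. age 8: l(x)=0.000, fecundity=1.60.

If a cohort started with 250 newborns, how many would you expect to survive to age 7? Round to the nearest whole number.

3

Expected survivors = N0 · l_7 = 250 × 0.013 = 3.25 → 3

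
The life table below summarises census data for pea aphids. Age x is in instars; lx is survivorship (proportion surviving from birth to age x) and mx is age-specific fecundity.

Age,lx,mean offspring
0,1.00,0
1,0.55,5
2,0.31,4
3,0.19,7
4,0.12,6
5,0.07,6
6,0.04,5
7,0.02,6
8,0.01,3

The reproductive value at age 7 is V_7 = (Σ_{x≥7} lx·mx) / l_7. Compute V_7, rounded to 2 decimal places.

lx·mx for x ≥ 7: 0.12, 0.03 → sum = 0.15
V_7 = 0.15 / l_7 = 0.15 / 0.02 = 7.5 → 7.50

7.50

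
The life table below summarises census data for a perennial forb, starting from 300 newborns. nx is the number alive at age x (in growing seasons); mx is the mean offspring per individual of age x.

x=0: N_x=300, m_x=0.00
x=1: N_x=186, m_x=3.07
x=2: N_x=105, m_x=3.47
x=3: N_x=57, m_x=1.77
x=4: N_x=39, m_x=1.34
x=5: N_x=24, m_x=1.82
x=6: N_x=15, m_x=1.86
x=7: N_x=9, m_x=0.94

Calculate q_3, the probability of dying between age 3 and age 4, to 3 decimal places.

0.316

lx = nx/n0 = nx/300: 1, 0.62, 0.35, 0.19, 0.13, 0.08, 0.05, 0.03
q_3 = (l_3 − l_4) / l_3 = (0.19 − 0.13) / 0.19
     = 0.06 / 0.19 = 0.315789… → 0.316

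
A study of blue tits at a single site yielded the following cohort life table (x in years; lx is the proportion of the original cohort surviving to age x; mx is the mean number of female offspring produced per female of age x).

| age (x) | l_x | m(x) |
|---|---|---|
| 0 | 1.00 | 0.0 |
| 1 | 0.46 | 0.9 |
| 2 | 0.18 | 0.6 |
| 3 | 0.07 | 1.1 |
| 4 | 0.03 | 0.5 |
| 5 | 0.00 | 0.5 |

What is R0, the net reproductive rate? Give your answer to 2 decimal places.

0.61

lx·mx by age: 0, 0.414, 0.108, 0.077, 0.015, 0
R0 = Σ lx·mx = 0.614 → 0.61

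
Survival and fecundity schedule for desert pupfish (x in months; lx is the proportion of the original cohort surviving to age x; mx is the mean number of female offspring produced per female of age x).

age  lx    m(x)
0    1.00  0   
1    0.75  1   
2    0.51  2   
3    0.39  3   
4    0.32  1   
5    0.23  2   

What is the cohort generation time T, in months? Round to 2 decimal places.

lx·mx: 0, 0.75, 1.02, 1.17, 0.32, 0.46 → R0 = 3.72
x·lx·mx: 0, 0.75, 2.04, 3.51, 1.28, 2.3 → Σ = 9.88
T = 9.88 / 3.72 = 2.655914… → 2.66

2.66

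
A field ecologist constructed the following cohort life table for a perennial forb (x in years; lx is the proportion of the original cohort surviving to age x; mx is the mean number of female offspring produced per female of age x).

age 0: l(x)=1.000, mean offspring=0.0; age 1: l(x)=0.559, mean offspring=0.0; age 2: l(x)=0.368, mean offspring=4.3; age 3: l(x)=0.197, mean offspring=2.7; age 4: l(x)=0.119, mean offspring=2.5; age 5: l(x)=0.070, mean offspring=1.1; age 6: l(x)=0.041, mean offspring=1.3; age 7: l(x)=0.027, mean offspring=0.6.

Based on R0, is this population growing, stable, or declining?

R0 = Σ lx·mx = 0 + 0 + 1.5824 + 0.5319 + 0.2975 + 0.077 + 0.0533 + 0.0162 = 2.5583
R0 > 1, so the population is growing.

growing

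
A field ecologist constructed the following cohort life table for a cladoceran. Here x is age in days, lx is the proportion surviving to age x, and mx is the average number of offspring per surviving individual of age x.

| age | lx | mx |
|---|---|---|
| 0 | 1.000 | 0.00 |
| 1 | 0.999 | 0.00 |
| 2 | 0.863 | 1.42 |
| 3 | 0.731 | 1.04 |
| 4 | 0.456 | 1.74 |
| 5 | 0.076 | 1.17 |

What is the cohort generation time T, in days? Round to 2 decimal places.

lx·mx: 0, 0, 1.22546, 0.76024, 0.79344, 0.08892 → R0 = 2.86806
x·lx·mx: 0, 0, 2.45092, 2.28072, 3.17376, 0.4446 → Σ = 8.35
T = 8.35 / 2.86806 = 2.911376… → 2.91

2.91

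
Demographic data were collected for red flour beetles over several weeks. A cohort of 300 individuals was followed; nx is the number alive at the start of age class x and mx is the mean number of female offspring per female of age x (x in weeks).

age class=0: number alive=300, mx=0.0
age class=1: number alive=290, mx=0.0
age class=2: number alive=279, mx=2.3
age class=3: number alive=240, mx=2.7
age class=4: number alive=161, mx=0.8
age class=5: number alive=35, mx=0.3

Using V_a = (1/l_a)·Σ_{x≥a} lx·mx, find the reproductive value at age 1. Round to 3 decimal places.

lx = nx/n0 = nx/300: 1, 0.96667…, 0.93, 0.8, 0.53667…, 0.11667…
lx·mx for x ≥ 1: 0, 2.139, 2.16, 0.429333…, 0.035… → sum = 4.763333…
V_1 = 4.763333… / l_1 = 4.763333… / 0.966667… = 4.927586… → 4.928

4.928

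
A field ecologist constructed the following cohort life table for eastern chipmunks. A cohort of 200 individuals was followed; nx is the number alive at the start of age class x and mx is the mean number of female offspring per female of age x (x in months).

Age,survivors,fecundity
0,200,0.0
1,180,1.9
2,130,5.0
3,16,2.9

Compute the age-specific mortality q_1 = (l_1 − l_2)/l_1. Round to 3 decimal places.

0.278

lx = nx/n0 = nx/200: 1, 0.9, 0.65, 0.08
q_1 = (l_1 − l_2) / l_1 = (0.9 − 0.65) / 0.9
     = 0.25 / 0.9 = 0.277778… → 0.278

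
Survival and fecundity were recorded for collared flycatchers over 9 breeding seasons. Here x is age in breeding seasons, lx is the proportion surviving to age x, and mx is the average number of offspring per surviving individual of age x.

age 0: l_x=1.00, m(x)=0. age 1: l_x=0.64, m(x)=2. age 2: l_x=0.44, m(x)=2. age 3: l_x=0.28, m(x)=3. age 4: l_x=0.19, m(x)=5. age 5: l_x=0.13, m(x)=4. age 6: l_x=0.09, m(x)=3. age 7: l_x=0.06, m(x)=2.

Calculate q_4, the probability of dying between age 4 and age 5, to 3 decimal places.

q_4 = (l_4 − l_5) / l_4 = (0.19 − 0.13) / 0.19
     = 0.06 / 0.19 = 0.315789… → 0.316

0.316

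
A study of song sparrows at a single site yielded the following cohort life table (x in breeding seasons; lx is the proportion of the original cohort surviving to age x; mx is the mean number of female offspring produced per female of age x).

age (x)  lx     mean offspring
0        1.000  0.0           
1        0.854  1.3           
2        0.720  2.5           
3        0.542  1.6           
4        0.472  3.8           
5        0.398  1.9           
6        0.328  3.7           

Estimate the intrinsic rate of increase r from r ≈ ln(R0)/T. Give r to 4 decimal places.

R0 = Σ lx·mx = 0 + 1.1102 + 1.8 + 0.8672 + 1.7936 + 0.7562 + 1.2136 = 7.5408
Σ x·lx·mx = 25.5488; T = 25.5488/7.5408 = 3.38808…
r ≈ ln(R0)/T = ln(7.5408)/3.38808… = 0.596306… → 0.5963

0.5963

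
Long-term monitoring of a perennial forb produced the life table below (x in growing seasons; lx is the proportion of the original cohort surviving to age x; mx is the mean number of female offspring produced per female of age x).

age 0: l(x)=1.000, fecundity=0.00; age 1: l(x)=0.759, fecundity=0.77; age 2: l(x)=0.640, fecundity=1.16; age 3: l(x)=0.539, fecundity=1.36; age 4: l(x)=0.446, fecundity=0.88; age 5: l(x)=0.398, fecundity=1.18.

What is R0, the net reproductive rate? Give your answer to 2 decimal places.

2.92

lx·mx by age: 0, 0.58443, 0.7424, 0.73304, 0.39248, 0.46964
R0 = Σ lx·mx = 2.92199 → 2.92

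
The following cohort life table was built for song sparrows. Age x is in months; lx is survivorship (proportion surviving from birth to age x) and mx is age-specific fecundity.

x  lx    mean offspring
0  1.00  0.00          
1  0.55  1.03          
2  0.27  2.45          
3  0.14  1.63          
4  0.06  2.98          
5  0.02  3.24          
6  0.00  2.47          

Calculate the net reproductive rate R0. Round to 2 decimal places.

1.70

lx·mx by age: 0, 0.5665, 0.6615, 0.2282, 0.1788, 0.0648, 0
R0 = Σ lx·mx = 1.6998 → 1.70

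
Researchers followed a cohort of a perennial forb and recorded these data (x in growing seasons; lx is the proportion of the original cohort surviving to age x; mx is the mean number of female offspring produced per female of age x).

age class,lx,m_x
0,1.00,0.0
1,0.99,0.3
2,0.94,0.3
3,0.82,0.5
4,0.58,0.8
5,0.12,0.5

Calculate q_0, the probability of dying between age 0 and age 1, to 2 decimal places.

q_0 = (l_0 − l_1) / l_0 = (1 − 0.99) / 1
     = 0.01 / 1 = 0.01 → 0.01

0.01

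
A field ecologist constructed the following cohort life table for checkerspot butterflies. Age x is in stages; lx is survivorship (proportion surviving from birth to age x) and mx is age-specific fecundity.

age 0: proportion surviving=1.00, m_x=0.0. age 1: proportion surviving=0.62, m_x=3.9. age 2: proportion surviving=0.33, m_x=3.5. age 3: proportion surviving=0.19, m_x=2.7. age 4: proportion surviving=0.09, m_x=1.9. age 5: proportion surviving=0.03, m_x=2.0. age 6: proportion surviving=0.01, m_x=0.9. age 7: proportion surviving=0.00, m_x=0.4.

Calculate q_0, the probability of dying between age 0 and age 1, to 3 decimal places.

0.380

q_0 = (l_0 − l_1) / l_0 = (1 − 0.62) / 1
     = 0.38 / 1 = 0.38 → 0.380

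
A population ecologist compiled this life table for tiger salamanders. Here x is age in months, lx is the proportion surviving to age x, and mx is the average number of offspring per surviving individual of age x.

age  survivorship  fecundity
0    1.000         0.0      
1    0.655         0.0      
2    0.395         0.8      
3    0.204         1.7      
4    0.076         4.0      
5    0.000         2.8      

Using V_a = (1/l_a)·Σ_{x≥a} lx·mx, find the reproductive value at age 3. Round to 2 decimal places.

3.19

lx·mx for x ≥ 3: 0.3468, 0.304, 0 → sum = 0.6508
V_3 = 0.6508 / l_3 = 0.6508 / 0.204 = 3.190196… → 3.19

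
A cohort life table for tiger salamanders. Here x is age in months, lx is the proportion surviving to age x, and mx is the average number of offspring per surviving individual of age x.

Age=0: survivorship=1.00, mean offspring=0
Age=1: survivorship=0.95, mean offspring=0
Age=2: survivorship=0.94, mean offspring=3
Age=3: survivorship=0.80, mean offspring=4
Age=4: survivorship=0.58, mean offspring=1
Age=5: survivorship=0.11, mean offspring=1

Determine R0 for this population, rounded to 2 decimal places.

lx·mx by age: 0, 0, 2.82, 3.2, 0.58, 0.11
R0 = Σ lx·mx = 6.71 → 6.71

6.71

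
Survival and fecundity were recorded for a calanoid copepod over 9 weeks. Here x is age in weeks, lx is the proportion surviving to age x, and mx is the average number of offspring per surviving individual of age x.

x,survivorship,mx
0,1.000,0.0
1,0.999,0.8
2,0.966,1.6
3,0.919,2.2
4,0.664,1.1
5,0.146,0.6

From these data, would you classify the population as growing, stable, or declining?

R0 = Σ lx·mx = 0 + 0.7992 + 1.5456 + 2.0218 + 0.7304 + 0.0876 = 5.1846
R0 > 1, so the population is growing.

growing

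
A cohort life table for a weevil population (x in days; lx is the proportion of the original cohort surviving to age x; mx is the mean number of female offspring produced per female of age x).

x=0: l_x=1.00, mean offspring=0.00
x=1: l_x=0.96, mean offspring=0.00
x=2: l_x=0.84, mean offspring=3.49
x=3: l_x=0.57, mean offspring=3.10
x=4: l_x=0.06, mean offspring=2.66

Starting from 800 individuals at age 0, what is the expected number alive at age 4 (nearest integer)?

48

Expected survivors = N0 · l_4 = 800 × 0.06 = 48 → 48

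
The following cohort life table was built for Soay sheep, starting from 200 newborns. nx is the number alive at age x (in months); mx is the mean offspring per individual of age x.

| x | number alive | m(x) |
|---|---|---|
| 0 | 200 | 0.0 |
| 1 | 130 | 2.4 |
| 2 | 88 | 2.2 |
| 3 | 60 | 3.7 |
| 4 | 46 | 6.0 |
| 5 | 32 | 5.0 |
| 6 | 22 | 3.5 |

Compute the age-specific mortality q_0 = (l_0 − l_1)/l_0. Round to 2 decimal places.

0.35

lx = nx/n0 = nx/200: 1, 0.65, 0.44, 0.3, 0.23, 0.16, 0.11
q_0 = (l_0 − l_1) / l_0 = (1 − 0.65) / 1
     = 0.35 / 1 = 0.35 → 0.35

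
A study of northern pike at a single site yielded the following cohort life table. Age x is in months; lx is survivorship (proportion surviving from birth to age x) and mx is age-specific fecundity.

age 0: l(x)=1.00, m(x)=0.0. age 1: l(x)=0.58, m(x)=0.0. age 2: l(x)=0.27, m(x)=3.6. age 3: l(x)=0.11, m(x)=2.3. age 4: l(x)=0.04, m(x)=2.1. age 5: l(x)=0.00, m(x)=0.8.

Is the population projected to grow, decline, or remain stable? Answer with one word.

R0 = Σ lx·mx = 0 + 0 + 0.972 + 0.253 + 0.084 + 0 = 1.309
R0 > 1, so the population is growing.

growing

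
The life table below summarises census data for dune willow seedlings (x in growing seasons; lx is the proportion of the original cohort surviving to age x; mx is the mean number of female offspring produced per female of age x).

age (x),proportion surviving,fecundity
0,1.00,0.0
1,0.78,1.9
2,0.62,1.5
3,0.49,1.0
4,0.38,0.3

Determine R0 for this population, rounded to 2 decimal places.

3.02

lx·mx by age: 0, 1.482, 0.93, 0.49, 0.114
R0 = Σ lx·mx = 3.016 → 3.02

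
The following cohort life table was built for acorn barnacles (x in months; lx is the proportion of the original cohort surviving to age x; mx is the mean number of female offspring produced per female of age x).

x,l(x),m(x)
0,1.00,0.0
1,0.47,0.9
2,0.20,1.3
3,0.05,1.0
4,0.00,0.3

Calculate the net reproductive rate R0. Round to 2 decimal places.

0.73

lx·mx by age: 0, 0.423, 0.26, 0.05, 0
R0 = Σ lx·mx = 0.733 → 0.73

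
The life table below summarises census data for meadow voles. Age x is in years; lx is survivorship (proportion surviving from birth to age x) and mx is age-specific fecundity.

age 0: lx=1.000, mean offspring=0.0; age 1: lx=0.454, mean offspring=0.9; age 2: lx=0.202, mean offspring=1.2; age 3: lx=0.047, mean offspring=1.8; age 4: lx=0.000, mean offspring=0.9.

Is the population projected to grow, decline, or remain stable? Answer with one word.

declining

R0 = Σ lx·mx = 0 + 0.4086 + 0.2424 + 0.0846 + 0 = 0.7356
R0 < 1, so the population is declining.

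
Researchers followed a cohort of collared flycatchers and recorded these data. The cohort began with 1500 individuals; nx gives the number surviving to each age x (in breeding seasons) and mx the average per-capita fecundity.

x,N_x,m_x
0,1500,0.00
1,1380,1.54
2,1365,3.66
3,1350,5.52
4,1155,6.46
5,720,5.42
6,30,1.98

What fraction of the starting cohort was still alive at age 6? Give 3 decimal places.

0.020

l_6 = n_6/n_0 = 30/1500 = 0.02 → 0.020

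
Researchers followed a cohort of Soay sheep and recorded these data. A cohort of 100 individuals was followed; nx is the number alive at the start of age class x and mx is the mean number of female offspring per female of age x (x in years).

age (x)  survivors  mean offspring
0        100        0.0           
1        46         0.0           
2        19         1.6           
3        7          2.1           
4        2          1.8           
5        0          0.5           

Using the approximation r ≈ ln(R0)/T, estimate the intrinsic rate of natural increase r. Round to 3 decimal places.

lx = nx/n0 = nx/100: 1, 0.46, 0.19, 0.07, 0.02, 0
R0 = Σ lx·mx = 0 + 0 + 0.304 + 0.147 + 0.036 + 0 = 0.487
Σ x·lx·mx = 1.193; T = 1.193/0.487 = 2.44969…
r ≈ ln(R0)/T = ln(0.487)/2.44969… = -0.29371… → -0.294

-0.294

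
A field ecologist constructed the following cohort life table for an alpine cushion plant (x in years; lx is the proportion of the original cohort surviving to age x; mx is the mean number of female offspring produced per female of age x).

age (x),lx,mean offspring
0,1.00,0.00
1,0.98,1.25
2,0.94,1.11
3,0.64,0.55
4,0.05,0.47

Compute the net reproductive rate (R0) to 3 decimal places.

lx·mx by age: 0, 1.225, 1.0434, 0.352, 0.0235
R0 = Σ lx·mx = 2.6439 → 2.644

2.644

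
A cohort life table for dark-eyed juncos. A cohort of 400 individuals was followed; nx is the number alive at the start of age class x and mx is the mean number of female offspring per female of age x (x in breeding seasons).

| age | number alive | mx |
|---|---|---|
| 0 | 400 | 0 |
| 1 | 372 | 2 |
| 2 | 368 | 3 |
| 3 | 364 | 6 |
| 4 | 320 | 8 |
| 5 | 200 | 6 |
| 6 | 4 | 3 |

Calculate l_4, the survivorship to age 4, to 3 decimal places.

l_4 = n_4/n_0 = 320/400 = 0.8 → 0.800

0.800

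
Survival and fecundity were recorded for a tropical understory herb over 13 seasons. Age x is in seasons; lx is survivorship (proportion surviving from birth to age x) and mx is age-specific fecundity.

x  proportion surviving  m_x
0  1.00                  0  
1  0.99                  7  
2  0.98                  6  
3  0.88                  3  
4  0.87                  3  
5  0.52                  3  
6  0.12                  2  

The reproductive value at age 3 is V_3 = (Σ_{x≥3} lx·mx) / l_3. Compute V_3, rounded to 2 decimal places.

lx·mx for x ≥ 3: 2.64, 2.61, 1.56, 0.24 → sum = 7.05
V_3 = 7.05 / l_3 = 7.05 / 0.88 = 8.011364… → 8.01

8.01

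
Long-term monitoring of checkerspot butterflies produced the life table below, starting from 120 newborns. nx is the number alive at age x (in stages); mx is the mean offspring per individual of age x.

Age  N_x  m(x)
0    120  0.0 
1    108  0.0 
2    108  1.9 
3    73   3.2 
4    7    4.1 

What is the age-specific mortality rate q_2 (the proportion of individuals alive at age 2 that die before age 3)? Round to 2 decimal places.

0.32

lx = nx/n0 = nx/120: 1, 0.9, 0.9, 0.60833…, 0.05833…
q_2 = (l_2 − l_3) / l_2 = (0.9 − 0.608333…) / 0.9
     = 0.291667… / 0.9 = 0.324074… → 0.32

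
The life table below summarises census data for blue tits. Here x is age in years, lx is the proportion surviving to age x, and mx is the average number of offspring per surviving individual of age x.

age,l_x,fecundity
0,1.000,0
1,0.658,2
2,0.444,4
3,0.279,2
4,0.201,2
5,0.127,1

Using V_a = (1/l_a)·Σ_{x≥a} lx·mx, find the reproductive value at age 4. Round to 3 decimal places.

2.632

lx·mx for x ≥ 4: 0.402, 0.127 → sum = 0.529
V_4 = 0.529 / l_4 = 0.529 / 0.201 = 2.631841… → 2.632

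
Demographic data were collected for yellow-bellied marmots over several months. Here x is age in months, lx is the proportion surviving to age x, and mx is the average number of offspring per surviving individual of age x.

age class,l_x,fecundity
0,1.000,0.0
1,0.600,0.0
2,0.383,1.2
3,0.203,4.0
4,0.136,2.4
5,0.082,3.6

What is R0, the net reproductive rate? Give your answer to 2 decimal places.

lx·mx by age: 0, 0, 0.4596, 0.812, 0.3264, 0.2952
R0 = Σ lx·mx = 1.8932 → 1.89

1.89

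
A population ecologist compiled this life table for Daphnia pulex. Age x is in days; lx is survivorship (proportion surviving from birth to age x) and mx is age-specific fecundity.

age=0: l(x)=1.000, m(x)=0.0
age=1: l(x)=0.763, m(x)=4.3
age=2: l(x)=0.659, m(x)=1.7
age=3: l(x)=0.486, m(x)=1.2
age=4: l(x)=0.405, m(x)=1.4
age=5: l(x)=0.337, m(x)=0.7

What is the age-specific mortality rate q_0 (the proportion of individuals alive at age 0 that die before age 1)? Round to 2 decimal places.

0.24

q_0 = (l_0 − l_1) / l_0 = (1 − 0.763) / 1
     = 0.237 / 1 = 0.237 → 0.24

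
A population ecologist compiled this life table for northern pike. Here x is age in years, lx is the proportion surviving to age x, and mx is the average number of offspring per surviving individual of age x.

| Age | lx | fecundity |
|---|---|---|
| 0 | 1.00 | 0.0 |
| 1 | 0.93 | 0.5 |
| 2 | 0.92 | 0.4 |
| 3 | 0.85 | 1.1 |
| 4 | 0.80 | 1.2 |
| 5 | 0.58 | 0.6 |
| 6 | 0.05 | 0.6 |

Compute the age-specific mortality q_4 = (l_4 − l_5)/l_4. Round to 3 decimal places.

q_4 = (l_4 − l_5) / l_4 = (0.8 − 0.58) / 0.8
     = 0.22 / 0.8 = 0.275 → 0.275

0.275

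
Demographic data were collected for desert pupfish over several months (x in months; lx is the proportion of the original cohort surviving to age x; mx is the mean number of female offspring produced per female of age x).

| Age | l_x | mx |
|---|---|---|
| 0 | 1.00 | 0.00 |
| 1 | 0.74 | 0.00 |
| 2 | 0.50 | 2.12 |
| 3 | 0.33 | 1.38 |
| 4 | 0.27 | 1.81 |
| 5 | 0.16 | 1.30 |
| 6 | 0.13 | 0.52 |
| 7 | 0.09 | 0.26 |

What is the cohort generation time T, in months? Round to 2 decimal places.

3.06

lx·mx: 0, 0, 1.06, 0.4554, 0.4887, 0.208, 0.0676, 0.0234 → R0 = 2.3031
x·lx·mx: 0, 0, 2.12, 1.3662, 1.9548, 1.04, 0.4056, 0.1638 → Σ = 7.0504
T = 7.0504 / 2.3031 = 3.061265… → 3.06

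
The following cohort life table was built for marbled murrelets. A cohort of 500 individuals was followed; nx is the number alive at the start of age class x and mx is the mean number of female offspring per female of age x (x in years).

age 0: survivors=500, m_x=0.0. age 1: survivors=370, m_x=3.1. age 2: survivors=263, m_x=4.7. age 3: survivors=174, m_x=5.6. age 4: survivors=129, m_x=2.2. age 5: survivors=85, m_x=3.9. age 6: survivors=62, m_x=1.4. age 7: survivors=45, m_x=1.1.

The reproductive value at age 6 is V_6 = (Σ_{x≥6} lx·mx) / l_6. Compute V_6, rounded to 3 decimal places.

2.198

lx = nx/n0 = nx/500: 1, 0.74, 0.526, 0.348, 0.258, 0.17, 0.124, 0.09
lx·mx for x ≥ 6: 0.1736, 0.099 → sum = 0.2726
V_6 = 0.2726 / l_6 = 0.2726 / 0.124 = 2.198387… → 2.198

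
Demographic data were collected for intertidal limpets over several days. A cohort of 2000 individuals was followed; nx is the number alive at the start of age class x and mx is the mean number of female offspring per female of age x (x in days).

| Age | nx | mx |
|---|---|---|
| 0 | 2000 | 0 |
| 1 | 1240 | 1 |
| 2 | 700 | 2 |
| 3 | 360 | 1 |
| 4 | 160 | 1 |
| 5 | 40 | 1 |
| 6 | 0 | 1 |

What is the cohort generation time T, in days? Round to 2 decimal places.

1.86

lx = nx/n0 = nx/2000: 1, 0.62, 0.35, 0.18, 0.08, 0.02, 0
lx·mx: 0, 0.62, 0.7, 0.18, 0.08, 0.02, 0 → R0 = 1.6
x·lx·mx: 0, 0.62, 1.4, 0.54, 0.32, 0.1, 0 → Σ = 2.98
T = 2.98 / 1.6 = 1.8625 → 1.86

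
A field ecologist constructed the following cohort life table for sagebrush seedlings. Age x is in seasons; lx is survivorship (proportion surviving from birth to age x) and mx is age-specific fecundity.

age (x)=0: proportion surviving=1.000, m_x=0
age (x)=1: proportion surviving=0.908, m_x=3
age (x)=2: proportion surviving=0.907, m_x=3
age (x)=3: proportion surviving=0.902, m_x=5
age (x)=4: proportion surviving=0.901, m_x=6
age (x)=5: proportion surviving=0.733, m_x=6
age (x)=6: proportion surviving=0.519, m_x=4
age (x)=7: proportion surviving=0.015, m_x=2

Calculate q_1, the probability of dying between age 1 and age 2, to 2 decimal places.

q_1 = (l_1 − l_2) / l_1 = (0.908 − 0.907) / 0.908
     = 0.001 / 0.908 = 0.001101… → 0.00

0.00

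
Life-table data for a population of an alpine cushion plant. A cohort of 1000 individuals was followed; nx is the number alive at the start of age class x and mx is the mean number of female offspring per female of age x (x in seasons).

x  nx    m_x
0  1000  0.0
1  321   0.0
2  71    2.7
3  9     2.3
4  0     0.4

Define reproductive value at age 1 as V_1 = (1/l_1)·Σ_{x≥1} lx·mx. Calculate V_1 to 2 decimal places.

0.66

lx = nx/n0 = nx/1000: 1, 0.321, 0.071, 0.009, 0
lx·mx for x ≥ 1: 0, 0.1917, 0.0207, 0 → sum = 0.2124
V_1 = 0.2124 / l_1 = 0.2124 / 0.321 = 0.661682… → 0.66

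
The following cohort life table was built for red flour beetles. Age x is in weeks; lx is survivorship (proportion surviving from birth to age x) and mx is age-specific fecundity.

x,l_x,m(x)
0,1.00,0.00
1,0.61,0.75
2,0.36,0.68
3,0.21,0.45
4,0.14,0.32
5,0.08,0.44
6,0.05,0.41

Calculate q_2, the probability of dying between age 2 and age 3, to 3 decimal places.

q_2 = (l_2 − l_3) / l_2 = (0.36 − 0.21) / 0.36
     = 0.15 / 0.36 = 0.416667… → 0.417

0.417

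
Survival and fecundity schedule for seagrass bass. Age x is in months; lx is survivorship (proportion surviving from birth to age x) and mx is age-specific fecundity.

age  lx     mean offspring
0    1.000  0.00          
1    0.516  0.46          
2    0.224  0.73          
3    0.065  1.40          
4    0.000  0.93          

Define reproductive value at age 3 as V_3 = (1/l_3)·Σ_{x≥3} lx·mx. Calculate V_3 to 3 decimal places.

lx·mx for x ≥ 3: 0.091, 0 → sum = 0.091
V_3 = 0.091 / l_3 = 0.091 / 0.065 = 1.4 → 1.400

1.400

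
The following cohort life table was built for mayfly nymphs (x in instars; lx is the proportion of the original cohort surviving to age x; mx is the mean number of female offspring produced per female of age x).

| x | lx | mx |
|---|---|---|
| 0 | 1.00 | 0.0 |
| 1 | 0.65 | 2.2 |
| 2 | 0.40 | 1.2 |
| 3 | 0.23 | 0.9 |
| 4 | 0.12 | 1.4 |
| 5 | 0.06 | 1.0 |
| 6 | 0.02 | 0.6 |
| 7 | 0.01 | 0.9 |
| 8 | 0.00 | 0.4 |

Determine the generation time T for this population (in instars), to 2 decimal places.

1.74

lx·mx: 0, 1.43, 0.48, 0.207, 0.168, 0.06, 0.012, 0.009, 0 → R0 = 2.366
x·lx·mx: 0, 1.43, 0.96, 0.621, 0.672, 0.3, 0.072, 0.063, 0 → Σ = 4.118
T = 4.118 / 2.366 = 1.74049… → 1.74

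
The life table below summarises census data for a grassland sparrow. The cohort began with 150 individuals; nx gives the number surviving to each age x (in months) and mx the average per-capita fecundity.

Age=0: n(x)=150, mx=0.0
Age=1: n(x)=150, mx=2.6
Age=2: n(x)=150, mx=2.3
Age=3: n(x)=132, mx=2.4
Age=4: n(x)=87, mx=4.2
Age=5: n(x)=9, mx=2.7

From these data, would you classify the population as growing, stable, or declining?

lx = nx/n0 = nx/150: 1, 1, 1, 0.88, 0.58, 0.06
R0 = Σ lx·mx = 0 + 2.6 + 2.3 + 2.112 + 2.436 + 0.162 = 9.61
R0 > 1, so the population is growing.

growing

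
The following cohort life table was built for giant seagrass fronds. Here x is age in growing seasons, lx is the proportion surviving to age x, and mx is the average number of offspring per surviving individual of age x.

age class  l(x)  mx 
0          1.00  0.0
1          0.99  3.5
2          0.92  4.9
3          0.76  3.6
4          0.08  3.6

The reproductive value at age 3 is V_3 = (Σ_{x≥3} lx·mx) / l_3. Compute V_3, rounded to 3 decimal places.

lx·mx for x ≥ 3: 2.736, 0.288 → sum = 3.024
V_3 = 3.024 / l_3 = 3.024 / 0.76 = 3.978947… → 3.979

3.979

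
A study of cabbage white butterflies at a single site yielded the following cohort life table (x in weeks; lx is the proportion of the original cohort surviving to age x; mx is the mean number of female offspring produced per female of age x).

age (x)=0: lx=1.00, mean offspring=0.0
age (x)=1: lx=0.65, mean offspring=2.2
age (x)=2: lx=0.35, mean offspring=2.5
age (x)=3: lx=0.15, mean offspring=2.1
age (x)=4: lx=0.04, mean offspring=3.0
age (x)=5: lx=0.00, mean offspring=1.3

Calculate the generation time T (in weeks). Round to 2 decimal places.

1.68

lx·mx: 0, 1.43, 0.875, 0.315, 0.12, 0 → R0 = 2.74
x·lx·mx: 0, 1.43, 1.75, 0.945, 0.48, 0 → Σ = 4.605
T = 4.605 / 2.74 = 1.680657… → 1.68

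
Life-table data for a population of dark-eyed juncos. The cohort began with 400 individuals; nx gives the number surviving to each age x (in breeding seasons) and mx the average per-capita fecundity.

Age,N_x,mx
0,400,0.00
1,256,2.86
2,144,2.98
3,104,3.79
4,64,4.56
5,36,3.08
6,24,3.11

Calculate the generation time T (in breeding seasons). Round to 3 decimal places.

2.431

lx = nx/n0 = nx/400: 1, 0.64, 0.36, 0.26, 0.16, 0.09, 0.06
lx·mx: 0, 1.8304, 1.0728, 0.9854, 0.7296, 0.2772, 0.1866 → R0 = 5.082
x·lx·mx: 0, 1.8304, 2.1456, 2.9562, 2.9184, 1.386, 1.1196 → Σ = 12.3562
T = 12.3562 / 5.082 = 2.431366… → 2.431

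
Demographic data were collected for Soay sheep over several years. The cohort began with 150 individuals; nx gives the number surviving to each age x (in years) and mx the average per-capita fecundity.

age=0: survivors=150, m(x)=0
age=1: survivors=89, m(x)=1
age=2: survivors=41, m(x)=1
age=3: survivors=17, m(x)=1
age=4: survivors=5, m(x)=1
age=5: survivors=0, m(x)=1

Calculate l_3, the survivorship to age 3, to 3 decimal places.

0.113

l_3 = n_3/n_0 = 17/150 = 0.113333… → 0.113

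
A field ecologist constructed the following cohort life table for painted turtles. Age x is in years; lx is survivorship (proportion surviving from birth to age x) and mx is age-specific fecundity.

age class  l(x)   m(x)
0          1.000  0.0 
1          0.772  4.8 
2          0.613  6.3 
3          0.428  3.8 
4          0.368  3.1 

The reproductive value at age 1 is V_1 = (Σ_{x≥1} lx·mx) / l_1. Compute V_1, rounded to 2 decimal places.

lx·mx for x ≥ 1: 3.7056, 3.8619, 1.6264, 1.1408 → sum = 10.3347
V_1 = 10.3347 / l_1 = 10.3347 / 0.772 = 13.386917… → 13.39

13.39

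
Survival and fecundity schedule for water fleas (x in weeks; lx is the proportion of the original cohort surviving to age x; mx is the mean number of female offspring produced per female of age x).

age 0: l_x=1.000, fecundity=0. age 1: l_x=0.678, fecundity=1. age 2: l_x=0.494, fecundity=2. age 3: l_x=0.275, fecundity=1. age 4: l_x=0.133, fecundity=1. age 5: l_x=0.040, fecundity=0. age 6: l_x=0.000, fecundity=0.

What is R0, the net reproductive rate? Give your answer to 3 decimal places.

lx·mx by age: 0, 0.678, 0.988, 0.275, 0.133, 0, 0
R0 = Σ lx·mx = 2.074 → 2.074

2.074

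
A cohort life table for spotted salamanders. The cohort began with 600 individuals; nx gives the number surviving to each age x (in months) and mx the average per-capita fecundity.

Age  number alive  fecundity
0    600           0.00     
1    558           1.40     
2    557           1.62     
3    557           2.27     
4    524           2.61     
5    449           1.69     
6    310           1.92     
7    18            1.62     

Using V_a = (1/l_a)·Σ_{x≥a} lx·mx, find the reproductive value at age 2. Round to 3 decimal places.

8.829

lx = nx/n0 = nx/600: 1, 0.93, 0.92833…, 0.92833…, 0.87333…, 0.74833…, 0.51667…, 0.03
lx·mx for x ≥ 2: 1.5039…, 2.107317…, 2.2794…, 1.264683…, 0.992…, 0.0486 → sum = 8.1959…
V_2 = 8.1959… / l_2 = 8.1959… / 0.928333… = 8.828618… → 8.829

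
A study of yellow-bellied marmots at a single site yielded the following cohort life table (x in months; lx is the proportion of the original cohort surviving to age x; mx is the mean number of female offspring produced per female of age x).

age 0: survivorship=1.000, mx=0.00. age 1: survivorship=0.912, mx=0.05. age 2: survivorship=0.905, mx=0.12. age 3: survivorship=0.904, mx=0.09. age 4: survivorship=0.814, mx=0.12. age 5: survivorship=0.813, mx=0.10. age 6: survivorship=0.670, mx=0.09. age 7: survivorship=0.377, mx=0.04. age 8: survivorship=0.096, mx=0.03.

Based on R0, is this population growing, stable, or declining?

R0 = Σ lx·mx = 0 + 0.0456 + 0.1086 + 0.08136 + 0.09768 + 0.0813 + 0.0603 + 0.01508 + 0.00288 = 0.4928
R0 < 1, so the population is declining.

declining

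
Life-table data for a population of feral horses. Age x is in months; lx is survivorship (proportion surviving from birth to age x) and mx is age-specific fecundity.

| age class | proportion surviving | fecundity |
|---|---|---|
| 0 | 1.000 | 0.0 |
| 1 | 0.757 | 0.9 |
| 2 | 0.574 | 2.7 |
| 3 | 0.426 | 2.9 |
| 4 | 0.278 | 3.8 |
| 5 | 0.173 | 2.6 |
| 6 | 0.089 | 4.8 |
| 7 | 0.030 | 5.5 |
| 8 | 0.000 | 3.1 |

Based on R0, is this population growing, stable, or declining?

R0 = Σ lx·mx = 0 + 0.6813 + 1.5498 + 1.2354 + 1.0564 + 0.4498 + 0.4272 + 0.165 + 0 = 5.5649
R0 > 1, so the population is growing.

growing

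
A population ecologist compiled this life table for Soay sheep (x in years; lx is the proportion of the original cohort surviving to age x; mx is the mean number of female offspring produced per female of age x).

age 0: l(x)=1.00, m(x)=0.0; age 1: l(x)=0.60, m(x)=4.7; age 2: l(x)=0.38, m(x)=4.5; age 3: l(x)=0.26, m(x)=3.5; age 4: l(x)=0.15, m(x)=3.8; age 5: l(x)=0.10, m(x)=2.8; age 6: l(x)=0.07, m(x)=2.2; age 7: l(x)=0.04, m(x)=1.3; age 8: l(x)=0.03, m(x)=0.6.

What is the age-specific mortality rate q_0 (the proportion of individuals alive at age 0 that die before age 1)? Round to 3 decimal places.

q_0 = (l_0 − l_1) / l_0 = (1 − 0.6) / 1
     = 0.4 / 1 = 0.4 → 0.400

0.400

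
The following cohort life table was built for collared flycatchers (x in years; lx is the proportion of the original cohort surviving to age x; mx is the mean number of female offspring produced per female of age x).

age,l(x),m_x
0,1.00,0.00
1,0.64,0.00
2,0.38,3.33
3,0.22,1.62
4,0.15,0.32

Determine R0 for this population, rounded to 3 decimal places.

lx·mx by age: 0, 0, 1.2654, 0.3564, 0.048
R0 = Σ lx·mx = 1.6698 → 1.670

1.670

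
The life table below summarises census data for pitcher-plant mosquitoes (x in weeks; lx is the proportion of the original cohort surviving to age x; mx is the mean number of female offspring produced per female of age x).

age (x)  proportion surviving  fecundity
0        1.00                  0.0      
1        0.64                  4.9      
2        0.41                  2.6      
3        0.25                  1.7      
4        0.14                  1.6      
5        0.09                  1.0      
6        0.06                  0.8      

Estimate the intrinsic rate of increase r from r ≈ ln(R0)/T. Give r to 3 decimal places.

R0 = Σ lx·mx = 0 + 3.136 + 1.066 + 0.425 + 0.224 + 0.09 + 0.048 = 4.989
Σ x·lx·mx = 8.177; T = 8.177/4.989 = 1.63901…
r ≈ ln(R0)/T = ln(4.989)/1.63901… = 0.98062… → 0.981

0.981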